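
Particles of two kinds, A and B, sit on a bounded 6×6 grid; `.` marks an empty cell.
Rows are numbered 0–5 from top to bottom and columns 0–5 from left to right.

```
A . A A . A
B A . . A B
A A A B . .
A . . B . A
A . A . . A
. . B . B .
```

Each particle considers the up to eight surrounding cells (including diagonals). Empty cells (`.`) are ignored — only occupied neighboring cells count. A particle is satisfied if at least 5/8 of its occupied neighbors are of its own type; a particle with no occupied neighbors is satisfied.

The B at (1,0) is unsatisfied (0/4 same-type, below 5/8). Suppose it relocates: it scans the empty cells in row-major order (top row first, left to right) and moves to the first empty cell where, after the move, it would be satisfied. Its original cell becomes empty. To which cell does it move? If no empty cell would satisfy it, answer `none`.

(4,3)

Vacating (1,0). Empty cells in order:
  (0,1): 0/3 same-type → still unsatisfied.
  (0,4): 1/4 same-type → still unsatisfied.
  (1,2): 1/6 same-type → still unsatisfied.
  (1,3): 1/5 same-type → still unsatisfied.
  (2,4): 3/5 same-type → still unsatisfied.
  (2,5): 1/3 same-type → still unsatisfied.
  (3,1): 0/6 same-type → still unsatisfied.
  (3,2): 2/5 same-type → still unsatisfied.
  (3,4): 2/4 same-type → still unsatisfied.
  (4,1): 1/4 same-type → still unsatisfied.
  (4,3): 3/4 same-type → satisfied — stop here.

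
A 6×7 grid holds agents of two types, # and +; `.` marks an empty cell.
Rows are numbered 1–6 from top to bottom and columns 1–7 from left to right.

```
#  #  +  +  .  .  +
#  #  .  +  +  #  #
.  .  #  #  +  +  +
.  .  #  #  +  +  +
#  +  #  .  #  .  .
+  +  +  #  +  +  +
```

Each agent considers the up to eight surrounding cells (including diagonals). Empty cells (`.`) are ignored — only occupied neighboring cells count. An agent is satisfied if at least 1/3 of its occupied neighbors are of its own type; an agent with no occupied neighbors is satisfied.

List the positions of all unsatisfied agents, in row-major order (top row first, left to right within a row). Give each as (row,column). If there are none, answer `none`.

(1,7), (2,6), (2,7), (5,1)

(1,1)# 3/3 ✓
(1,2)# 3/4 ✓
(1,3)+ 2/4 ✓
(1,4)+ 3/3 ✓
(1,7)+ 0/2 ✗
(2,1)# 3/3 ✓
(2,2)# 4/5 ✓
(2,4)+ 4/6 ✓
(2,5)+ 4/6 ✓
(2,6)# 1/6 ✗
(2,7)# 1/4 ✗
(3,3)# 4/5 ✓
(3,4)# 3/7 ✓
(3,5)+ 5/8 ✓
(3,6)+ 6/8 ✓
(3,7)+ 3/5 ✓
(4,3)# 4/5 ✓
(4,4)# 5/7 ✓
(4,5)+ 3/6 ✓
(4,6)+ 5/6 ✓
(4,7)+ 3/3 ✓
(5,1)# 0/3 ✗
(5,2)+ 3/6 ✓
(5,3)# 3/6 ✓
(5,5)# 2/6 ✓
(6,1)+ 2/3 ✓
(6,2)+ 3/5 ✓
(6,3)+ 2/4 ✓
(6,4)# 2/4 ✓
(6,5)+ 1/3 ✓
(6,6)+ 2/3 ✓
(6,7)+ 1/1 ✓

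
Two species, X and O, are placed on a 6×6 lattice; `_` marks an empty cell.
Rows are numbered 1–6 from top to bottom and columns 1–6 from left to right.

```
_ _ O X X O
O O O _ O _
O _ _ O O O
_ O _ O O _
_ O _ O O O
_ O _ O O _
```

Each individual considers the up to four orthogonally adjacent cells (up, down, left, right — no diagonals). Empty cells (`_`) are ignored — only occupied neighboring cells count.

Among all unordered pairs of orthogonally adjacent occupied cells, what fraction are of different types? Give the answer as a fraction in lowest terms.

Scan each occupied cell's neighbors to the right and below so each pair is counted once.
From row 1: 3 unlike of 5 pairs (running 3/5).
From row 2: 0 unlike of 4 pairs (running 3/9).
From row 3: 0 unlike of 4 pairs (running 3/13).
From row 4: 0 unlike of 4 pairs (running 3/17).
From row 5: 0 unlike of 5 pairs (running 3/22).
From row 6: 0 unlike of 1 pairs (running 3/23).
Total adjacent occupied pairs: 23; unlike-type pairs: 3.
3/23 is already in lowest terms.

3/23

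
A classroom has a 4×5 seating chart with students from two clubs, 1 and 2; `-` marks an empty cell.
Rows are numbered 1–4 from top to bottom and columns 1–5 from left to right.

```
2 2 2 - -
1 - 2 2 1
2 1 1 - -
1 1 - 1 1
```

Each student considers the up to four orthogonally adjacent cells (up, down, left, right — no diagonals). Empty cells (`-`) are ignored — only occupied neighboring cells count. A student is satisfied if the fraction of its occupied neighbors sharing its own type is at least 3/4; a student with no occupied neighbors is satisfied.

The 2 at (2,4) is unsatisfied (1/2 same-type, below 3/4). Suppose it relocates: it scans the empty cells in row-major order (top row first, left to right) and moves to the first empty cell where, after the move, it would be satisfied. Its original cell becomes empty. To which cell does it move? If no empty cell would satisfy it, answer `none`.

(1,4)

Vacating (2,4). Empty cells in order:
  (1,4): 1/1 same-type → satisfied — stop here.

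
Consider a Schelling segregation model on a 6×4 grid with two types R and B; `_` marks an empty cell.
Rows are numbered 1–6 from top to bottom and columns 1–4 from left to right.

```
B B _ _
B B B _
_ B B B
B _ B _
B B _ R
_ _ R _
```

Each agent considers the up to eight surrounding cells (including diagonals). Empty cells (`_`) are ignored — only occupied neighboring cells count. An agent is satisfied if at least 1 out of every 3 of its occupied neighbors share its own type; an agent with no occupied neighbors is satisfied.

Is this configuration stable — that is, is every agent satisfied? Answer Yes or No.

Yes

Row 1: (1,1)B 3/3 ok · (1,2)B 4/4 ok
Row 2: (2,1)B 4/4 ok · (2,2)B 6/6 ok · (2,3)B 5/5 ok
Row 3: (3,2)B 6/6 ok · (3,3)B 5/5 ok · (3,4)B 3/3 ok
Row 4: (4,1)B 3/3 ok · (4,3)B 4/5 ok
Row 5: (5,1)B 2/2 ok · (5,2)B 3/4 ok · (5,4)R 1/2 ok
Row 6: (6,3)R 1/2 ok
All meet the threshold, so the configuration is stable.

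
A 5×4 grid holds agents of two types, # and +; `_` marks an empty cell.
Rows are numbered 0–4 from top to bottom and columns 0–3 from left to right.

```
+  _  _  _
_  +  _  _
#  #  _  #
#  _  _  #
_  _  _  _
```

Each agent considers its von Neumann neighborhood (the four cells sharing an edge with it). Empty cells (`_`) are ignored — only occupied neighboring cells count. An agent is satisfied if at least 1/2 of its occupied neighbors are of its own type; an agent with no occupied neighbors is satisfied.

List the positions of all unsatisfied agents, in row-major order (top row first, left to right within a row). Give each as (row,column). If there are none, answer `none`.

(1,1)

(0,0)+ 0/0 ✓
(1,1)+ 0/1 ✗
(2,0)# 2/2 ✓
(2,1)# 1/2 ✓
(2,3)# 1/1 ✓
(3,0)# 1/1 ✓
(3,3)# 1/1 ✓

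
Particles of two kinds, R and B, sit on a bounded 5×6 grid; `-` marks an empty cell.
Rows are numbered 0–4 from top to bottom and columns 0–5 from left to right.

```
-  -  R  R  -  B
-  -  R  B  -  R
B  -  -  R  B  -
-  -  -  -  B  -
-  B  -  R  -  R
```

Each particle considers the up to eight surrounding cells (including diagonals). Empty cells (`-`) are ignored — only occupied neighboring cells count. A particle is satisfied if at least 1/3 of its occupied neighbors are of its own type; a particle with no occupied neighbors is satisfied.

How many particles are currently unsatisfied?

Row 0: (0,2)R 2/3 satisfied · (0,3)R 2/3 satisfied · (0,5)B 0/1 not
Row 1: (1,2)R 3/4 satisfied · (1,3)B 1/5 not · (1,5)R 0/2 not
Row 2: (2,0)B 0/0 satisfied · (2,3)R 1/4 not · (2,4)B 2/4 satisfied
Row 3: (3,4)B 1/4 not
Row 4: (4,1)B 0/0 satisfied · (4,3)R 0/1 not · (4,5)R 0/1 not
Unsatisfied: (0,5), (1,3), (1,5), (2,3), (3,4), (4,3), (4,5) — 7 in total.

7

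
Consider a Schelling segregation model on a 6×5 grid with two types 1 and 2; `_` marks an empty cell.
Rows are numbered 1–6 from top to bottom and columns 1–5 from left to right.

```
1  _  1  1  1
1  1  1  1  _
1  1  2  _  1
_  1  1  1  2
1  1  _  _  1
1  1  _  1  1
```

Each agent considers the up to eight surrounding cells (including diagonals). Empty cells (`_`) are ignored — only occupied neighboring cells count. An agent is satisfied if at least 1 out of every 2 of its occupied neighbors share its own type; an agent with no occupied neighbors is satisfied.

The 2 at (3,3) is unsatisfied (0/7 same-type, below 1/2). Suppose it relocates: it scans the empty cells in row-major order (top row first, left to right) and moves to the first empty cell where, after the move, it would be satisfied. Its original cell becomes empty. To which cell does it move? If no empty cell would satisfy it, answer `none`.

none

Vacating (3,3). Empty cells in order:
  (1,2): 0/5 same-type → still unsatisfied.
  (2,5): 0/4 same-type → still unsatisfied.
  (3,4): 1/6 same-type → still unsatisfied.
  (4,1): 0/5 same-type → still unsatisfied.
  (5,3): 0/6 same-type → still unsatisfied.
  (5,4): 1/6 same-type → still unsatisfied.
  (6,3): 0/3 same-type → still unsatisfied.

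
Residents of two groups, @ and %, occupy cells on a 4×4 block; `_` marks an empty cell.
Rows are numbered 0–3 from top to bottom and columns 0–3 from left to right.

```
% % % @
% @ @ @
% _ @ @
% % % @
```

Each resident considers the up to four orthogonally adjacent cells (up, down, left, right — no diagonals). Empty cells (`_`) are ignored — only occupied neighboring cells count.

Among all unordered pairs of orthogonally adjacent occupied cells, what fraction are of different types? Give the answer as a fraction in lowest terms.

3/10

Scan each occupied cell's neighbors to the right and below so each pair is counted once.
Row 0: %(0,0)–%(0,1)= %(0,0)–%(1,0)= %(0,1)–%(0,2)= %(0,1)–@(1,1)≠ %(0,2)–@(0,3)≠ %(0,2)–@(1,2)≠ @(0,3)–@(1,3)=  → 3/7 unlike.
Row 1: %(1,0)–@(1,1)≠ %(1,0)–%(2,0)= @(1,1)–@(1,2)= @(1,2)–@(1,3)= @(1,2)–@(2,2)= @(1,3)–@(2,3)=  → 1/6 unlike.
Row 2: %(2,0)–%(3,0)= @(2,2)–@(2,3)= @(2,2)–%(3,2)≠ @(2,3)–@(3,3)=  → 1/4 unlike.
Row 3: %(3,0)–%(3,1)= %(3,1)–%(3,2)= %(3,2)–@(3,3)≠  → 1/3 unlike.
Total adjacent occupied pairs: 20; unlike-type pairs: 6.
6/20 reduces to 3/10.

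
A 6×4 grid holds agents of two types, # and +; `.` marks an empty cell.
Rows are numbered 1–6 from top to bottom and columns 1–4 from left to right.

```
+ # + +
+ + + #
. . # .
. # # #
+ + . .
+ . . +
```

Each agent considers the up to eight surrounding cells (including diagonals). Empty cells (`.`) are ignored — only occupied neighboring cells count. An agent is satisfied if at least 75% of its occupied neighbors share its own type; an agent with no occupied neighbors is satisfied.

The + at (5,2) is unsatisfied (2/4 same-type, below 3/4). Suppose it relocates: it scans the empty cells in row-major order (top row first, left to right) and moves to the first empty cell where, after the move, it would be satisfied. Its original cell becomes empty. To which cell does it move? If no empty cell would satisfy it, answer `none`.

(6,2)

Vacating (5,2). Empty cells in order:
  (3,1): 2/3 same-type → still unsatisfied.
  (3,2): 3/6 same-type → still unsatisfied.
  (3,4): 1/5 same-type → still unsatisfied.
  (4,1): 1/2 same-type → still unsatisfied.
  (5,3): 1/4 same-type → still unsatisfied.
  (5,4): 1/3 same-type → still unsatisfied.
  (6,2): 2/2 same-type → satisfied — stop here.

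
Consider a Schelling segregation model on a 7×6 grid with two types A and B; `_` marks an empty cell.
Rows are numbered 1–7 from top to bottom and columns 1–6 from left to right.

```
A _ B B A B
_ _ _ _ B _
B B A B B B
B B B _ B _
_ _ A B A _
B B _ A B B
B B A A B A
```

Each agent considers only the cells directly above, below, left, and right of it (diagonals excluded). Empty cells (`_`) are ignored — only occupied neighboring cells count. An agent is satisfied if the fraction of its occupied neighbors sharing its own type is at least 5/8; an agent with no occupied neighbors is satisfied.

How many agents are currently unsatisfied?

Row 1: (1,1)A 0/0 ok · (1,3)B 1/1 ok · (1,4)B 1/2 unhappy · (1,5)A 0/3 unhappy · (1,6)B 0/1 unhappy
Row 2: (2,5)B 1/2 unhappy
Row 3: (3,1)B 2/2 ok · (3,2)B 2/3 ok · (3,3)A 0/3 unhappy · (3,4)B 1/2 unhappy · (3,5)B 4/4 ok · (3,6)B 1/1 ok
Row 4: (4,1)B 2/2 ok · (4,2)B 3/3 ok · (4,3)B 1/3 unhappy · (4,5)B 1/2 unhappy
Row 5: (5,3)A 0/2 unhappy · (5,4)B 0/3 unhappy · (5,5)A 0/3 unhappy
Row 6: (6,1)B 2/2 ok · (6,2)B 2/2 ok · (6,4)A 1/3 unhappy · (6,5)B 2/4 unhappy · (6,6)B 1/2 unhappy
Row 7: (7,1)B 2/2 ok · (7,2)B 2/3 ok · (7,3)A 1/2 unhappy · (7,4)A 2/3 ok · (7,5)B 1/3 unhappy · (7,6)A 0/2 unhappy
Unsatisfied: (1,4), (1,5), (1,6), (2,5), (3,3), (3,4), (4,3), (4,5), (5,3), (5,4), (5,5), (6,4), (6,5), (6,6), (7,3), (7,5), (7,6) — 17 in total.

17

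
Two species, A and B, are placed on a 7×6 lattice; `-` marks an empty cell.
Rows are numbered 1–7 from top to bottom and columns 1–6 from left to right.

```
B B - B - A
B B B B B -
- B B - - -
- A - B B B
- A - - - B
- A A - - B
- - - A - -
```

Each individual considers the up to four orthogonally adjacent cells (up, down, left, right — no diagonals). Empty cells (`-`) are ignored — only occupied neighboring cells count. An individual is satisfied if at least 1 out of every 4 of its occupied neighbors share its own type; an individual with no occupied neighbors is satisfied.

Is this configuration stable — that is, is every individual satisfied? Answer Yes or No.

Yes

(1,1)B 2/2 ok
(1,2)B 2/2 ok
(1,4)B 1/1 ok
(1,6)A 0/0 ok
(2,1)B 2/2 ok
(2,2)B 4/4 ok
(2,3)B 3/3 ok
(2,4)B 3/3 ok
(2,5)B 1/1 ok
(3,2)B 2/3 ok
(3,3)B 2/2 ok
(4,2)A 1/2 ok
(4,4)B 1/1 ok
(4,5)B 2/2 ok
(4,6)B 2/2 ok
(5,2)A 2/2 ok
(5,6)B 2/2 ok
(6,2)A 2/2 ok
(6,3)A 1/1 ok
(6,6)B 1/1 ok
(7,4)A 0/0 ok
All meet the threshold, so the configuration is stable.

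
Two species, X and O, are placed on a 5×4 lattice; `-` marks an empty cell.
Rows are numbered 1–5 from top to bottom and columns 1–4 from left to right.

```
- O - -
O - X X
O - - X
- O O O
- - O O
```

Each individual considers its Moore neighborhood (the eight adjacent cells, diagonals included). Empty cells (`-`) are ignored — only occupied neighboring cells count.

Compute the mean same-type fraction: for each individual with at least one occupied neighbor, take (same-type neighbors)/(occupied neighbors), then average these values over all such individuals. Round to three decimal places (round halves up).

0.838

(1,2)O 1/2
(2,1)O 2/2
(2,3)X 2/3
(2,4)X 2/2
(3,1)O 2/2
(3,4)X 2/4
(4,2)O 3/3
(4,3)O 4/5
(4,4)O 3/4
(5,3)O 4/4
(5,4)O 3/3
Sum over 11 individuals: 1/2 + 2/2 + 2/3 + 2/2 + 2/2 + 2/4 + 3/3 + 4/5 + 3/4 + 4/4 + 3/3 = 553/60; mean = 553/60 ÷ 11 = 553/660 = 0.837878… → 0.838.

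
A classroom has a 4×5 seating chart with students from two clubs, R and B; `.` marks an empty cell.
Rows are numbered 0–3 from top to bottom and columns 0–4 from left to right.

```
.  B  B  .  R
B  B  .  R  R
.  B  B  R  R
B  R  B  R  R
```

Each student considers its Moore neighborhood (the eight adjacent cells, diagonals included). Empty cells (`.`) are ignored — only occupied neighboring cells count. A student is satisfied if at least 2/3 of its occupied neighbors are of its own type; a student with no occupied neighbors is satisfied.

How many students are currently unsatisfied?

5

(0,1)B 3/3 ✓
(0,2)B 2/3 ✓
(0,4)R 2/2 ✓
(1,0)B 3/3 ✓
(1,1)B 5/5 ✓
(1,3)R 4/6 ✓
(1,4)R 4/4 ✓
(2,1)B 5/6 ✓
(2,2)B 3/7 ✗
(2,3)R 5/7 ✓
(2,4)R 5/5 ✓
(3,0)B 1/2 ✗
(3,1)R 0/4 ✗
(3,2)B 2/5 ✗
(3,3)R 3/5 ✗
(3,4)R 3/3 ✓
Unsatisfied: (2,2), (3,0), (3,1), (3,2), (3,3) — 5 in total.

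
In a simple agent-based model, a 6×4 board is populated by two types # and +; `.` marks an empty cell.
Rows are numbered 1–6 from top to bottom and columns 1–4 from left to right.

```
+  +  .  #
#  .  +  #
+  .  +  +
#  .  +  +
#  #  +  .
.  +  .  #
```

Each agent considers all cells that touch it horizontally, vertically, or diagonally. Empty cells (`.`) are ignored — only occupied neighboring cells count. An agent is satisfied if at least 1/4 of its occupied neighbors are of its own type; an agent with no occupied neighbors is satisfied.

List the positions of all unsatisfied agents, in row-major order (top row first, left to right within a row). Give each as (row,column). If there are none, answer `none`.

(2,1), (3,1), (6,4)

(1,1)+ 1/2 ok
(1,2)+ 2/3 ok
(1,4)# 1/2 ok
(2,1)# 0/3 unhappy
(2,3)+ 3/5 ok
(2,4)# 1/4 ok
(3,1)+ 0/2 unhappy
(3,3)+ 4/5 ok
(3,4)+ 4/5 ok
(4,1)# 2/3 ok
(4,3)+ 4/5 ok
(4,4)+ 4/4 ok
(5,1)# 2/3 ok
(5,2)# 2/5 ok
(5,3)+ 3/5 ok
(6,2)+ 1/3 ok
(6,4)# 0/1 unhappy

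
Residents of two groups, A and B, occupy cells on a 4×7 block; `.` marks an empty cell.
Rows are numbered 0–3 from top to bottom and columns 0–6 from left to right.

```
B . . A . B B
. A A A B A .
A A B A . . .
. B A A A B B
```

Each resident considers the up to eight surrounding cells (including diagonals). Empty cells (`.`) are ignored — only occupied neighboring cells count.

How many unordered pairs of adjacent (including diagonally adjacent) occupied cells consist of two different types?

Scan each occupied cell's neighbors to the right and below (and the two forward diagonals) so each pair is counted once.
Row 0: B(0,0)–A(1,1)≠ A(0,3)–A(1,3)= A(0,3)–B(1,4)≠ A(0,3)–A(1,2)= B(0,5)–B(0,6)= B(0,5)–A(1,5)≠ B(0,5)–B(1,4)= B(0,6)–A(1,5)≠  → 4/8 unlike.
Row 1: A(1,1)–A(1,2)= A(1,1)–A(2,1)= A(1,1)–B(2,2)≠ A(1,1)–A(2,0)= A(1,2)–A(1,3)= A(1,2)–B(2,2)≠ A(1,2)–A(2,3)= A(1,2)–A(2,1)= A(1,3)–B(1,4)≠ A(1,3)–A(2,3)= A(1,3)–B(2,2)≠ B(1,4)–A(1,5)≠ B(1,4)–A(2,3)≠  → 6/13 unlike.
Row 2: A(2,0)–A(2,1)= A(2,0)–B(3,1)≠ A(2,1)–B(2,2)≠ A(2,1)–B(3,1)≠ A(2,1)–A(3,2)= B(2,2)–A(2,3)≠ B(2,2)–A(3,2)≠ B(2,2)–A(3,3)≠ B(2,2)–B(3,1)= A(2,3)–A(3,3)= A(2,3)–A(3,4)= A(2,3)–A(3,2)=  → 6/12 unlike.
Row 3: B(3,1)–A(3,2)≠ A(3,2)–A(3,3)= A(3,3)–A(3,4)= A(3,4)–B(3,5)≠ B(3,5)–B(3,6)=  → 2/5 unlike.
Total adjacent occupied pairs: 38; unlike-type pairs: 18.

18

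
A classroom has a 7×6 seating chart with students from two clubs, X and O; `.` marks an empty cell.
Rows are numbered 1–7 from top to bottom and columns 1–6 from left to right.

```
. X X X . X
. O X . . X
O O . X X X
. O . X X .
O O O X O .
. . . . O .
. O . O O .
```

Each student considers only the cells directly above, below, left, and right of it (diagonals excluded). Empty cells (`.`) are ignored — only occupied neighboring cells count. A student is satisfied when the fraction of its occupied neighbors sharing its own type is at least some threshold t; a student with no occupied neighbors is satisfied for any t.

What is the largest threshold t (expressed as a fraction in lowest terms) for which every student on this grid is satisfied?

1/3

Row 1: (1,2)X 1/2 · (1,3)X 3/3 · (1,4)X 1/1 · (1,6)X 1/1
Row 2: (2,2)O 1/3 · (2,3)X 1/2 · (2,6)X 2/2
Row 3: (3,1)O 1/1 · (3,2)O 3/3 · (3,4)X 2/2 · (3,5)X 3/3 · (3,6)X 2/2
Row 4: (4,2)O 2/2 · (4,4)X 3/3 · (4,5)X 2/3
Row 5: (5,1)O 1/1 · (5,2)O 3/3 · (5,3)O 1/2 · (5,4)X 1/3 · (5,5)O 1/3
Row 6: (6,5)O 2/2
Row 7: (7,2)O — no occupied neighbors · (7,4)O 1/1 · (7,5)O 2/2
The smallest same-type fraction is 1/3 at (2,2), which reduces to 1/3. Any threshold above that leaves this student unsatisfied.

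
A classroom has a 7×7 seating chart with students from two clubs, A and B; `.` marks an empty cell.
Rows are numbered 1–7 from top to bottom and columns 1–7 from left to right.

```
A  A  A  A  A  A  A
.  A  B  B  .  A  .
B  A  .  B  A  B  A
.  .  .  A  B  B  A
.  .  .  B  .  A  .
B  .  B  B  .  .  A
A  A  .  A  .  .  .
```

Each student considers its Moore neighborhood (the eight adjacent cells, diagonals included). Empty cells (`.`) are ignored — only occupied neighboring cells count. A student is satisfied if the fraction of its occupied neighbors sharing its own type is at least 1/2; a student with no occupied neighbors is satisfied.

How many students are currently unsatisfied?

11

Row 1: (1,1)A 2/2 ✓ · (1,2)A 3/4 ✓ · (1,3)A 3/5 ✓ · (1,4)A 2/4 ✓ · (1,5)A 3/4 ✓ · (1,6)A 3/3 ✓ · (1,7)A 2/2 ✓
Row 2: (2,2)A 4/6 ✓ · (2,3)B 2/7 ✗ · (2,4)B 2/6 ✗ · (2,6)A 5/6 ✓
Row 3: (3,1)B 0/2 ✗ · (3,2)A 1/3 ✗ · (3,4)B 3/5 ✓ · (3,5)A 2/7 ✗ · (3,6)B 2/6 ✗ · (3,7)A 2/4 ✓
Row 4: (4,4)A 1/4 ✗ · (4,5)B 4/7 ✓ · (4,6)B 2/6 ✗ · (4,7)A 2/4 ✓
Row 5: (5,4)B 3/4 ✓ · (5,6)A 2/4 ✓
Row 6: (6,1)B 0/2 ✗ · (6,3)B 2/4 ✓ · (6,4)B 2/3 ✓ · (6,7)A 1/1 ✓
Row 7: (7,1)A 1/2 ✓ · (7,2)A 1/3 ✗ · (7,4)A 0/2 ✗
Unsatisfied: (2,3), (2,4), (3,1), (3,2), (3,5), (3,6), (4,4), (4,6), (6,1), (7,2), (7,4) — 11 in total.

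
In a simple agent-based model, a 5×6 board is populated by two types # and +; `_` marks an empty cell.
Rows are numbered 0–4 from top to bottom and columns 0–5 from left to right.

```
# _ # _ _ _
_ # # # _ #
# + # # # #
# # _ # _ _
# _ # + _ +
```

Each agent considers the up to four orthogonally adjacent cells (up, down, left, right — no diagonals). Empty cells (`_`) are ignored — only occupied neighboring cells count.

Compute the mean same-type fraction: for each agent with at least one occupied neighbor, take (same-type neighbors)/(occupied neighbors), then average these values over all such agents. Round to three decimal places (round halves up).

(0,0)# — no occupied neighbors
(0,2)# 1/1
(1,1)# 1/2
(1,2)# 4/4
(1,3)# 2/2
(1,5)# 1/1
(2,0)# 1/2
(2,1)+ 0/4
(2,2)# 2/3
(2,3)# 4/4
(2,4)# 2/2
(2,5)# 2/2
(3,0)# 3/3
(3,1)# 1/2
(3,3)# 1/2
(4,0)# 1/1
(4,2)# 0/1
(4,3)+ 0/2
(4,5)+ — no occupied neighbors
Sum over 17 agents: 1/1 + 1/2 + 4/4 + 2/2 + 1/1 + 1/2 + 0/4 + 2/3 + 4/4 + 2/2 + 2/2 + 3/3 + 1/2 + 1/2 + 1/1 + 0/1 + 0/2 = 35/3; mean = 35/3 ÷ 17 = 35/51 = 0.686274… → 0.686.

0.686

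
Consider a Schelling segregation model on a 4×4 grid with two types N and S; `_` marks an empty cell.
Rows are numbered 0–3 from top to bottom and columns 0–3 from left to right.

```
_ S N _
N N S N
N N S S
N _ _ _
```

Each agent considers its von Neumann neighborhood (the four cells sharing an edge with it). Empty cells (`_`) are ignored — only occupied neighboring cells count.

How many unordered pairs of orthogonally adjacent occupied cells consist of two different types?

7

Scan each occupied cell's neighbors to the right and below so each pair is counted once.
From row 0: 3 unlike of 3 pairs (running 3/3).
From row 1: 3 unlike of 7 pairs (running 6/10).
From row 2: 1 unlike of 4 pairs (running 7/14).
Total adjacent occupied pairs: 14; unlike-type pairs: 7.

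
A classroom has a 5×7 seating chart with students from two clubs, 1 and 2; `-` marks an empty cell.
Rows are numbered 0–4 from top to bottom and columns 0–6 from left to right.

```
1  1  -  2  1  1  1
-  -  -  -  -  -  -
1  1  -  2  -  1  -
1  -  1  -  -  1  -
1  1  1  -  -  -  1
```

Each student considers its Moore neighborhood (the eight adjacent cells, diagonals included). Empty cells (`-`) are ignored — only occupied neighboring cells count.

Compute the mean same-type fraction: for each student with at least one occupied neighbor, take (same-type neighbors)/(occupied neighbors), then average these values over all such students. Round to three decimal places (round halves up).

0.838

Row 0: (0,0)1 1/1 · (0,1)1 1/1 · (0,3)2 0/1 · (0,4)1 1/2 · (0,5)1 2/2 · (0,6)1 1/1
Row 2: (2,0)1 2/2 · (2,1)1 3/3 · (2,3)2 0/1 · (2,5)1 1/1
Row 3: (3,0)1 4/4 · (3,2)1 3/4 · (3,5)1 2/2
Row 4: (4,0)1 2/2 · (4,1)1 4/4 · (4,2)1 2/2 · (4,6)1 1/1
Sum over 17 students: 1/1 + 1/1 + 0/1 + 1/2 + 2/2 + 1/1 + 2/2 + 3/3 + 0/1 + 1/1 + 4/4 + 3/4 + 2/2 + 2/2 + 4/4 + 2/2 + 1/1 = 57/4; mean = 57/4 ÷ 17 = 57/68 = 0.838235… → 0.838.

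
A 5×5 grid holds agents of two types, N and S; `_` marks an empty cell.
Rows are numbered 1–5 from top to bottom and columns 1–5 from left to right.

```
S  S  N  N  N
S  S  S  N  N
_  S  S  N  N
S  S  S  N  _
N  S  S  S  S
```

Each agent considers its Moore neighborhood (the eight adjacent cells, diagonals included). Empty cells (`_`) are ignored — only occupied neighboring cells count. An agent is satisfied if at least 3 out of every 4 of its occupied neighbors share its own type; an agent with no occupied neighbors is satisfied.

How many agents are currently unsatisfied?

7

Row 1: (1,1)S 3/3 satisfied · (1,2)S 4/5 satisfied · (1,3)N 2/5 not · (1,4)N 4/5 satisfied · (1,5)N 3/3 satisfied
Row 2: (2,1)S 4/4 satisfied · (2,2)S 6/7 satisfied · (2,3)S 4/8 not · (2,4)N 6/8 satisfied · (2,5)N 5/5 satisfied
Row 3: (3,2)S 7/7 satisfied · (3,3)S 5/8 not · (3,4)N 4/7 not · (3,5)N 4/4 satisfied
Row 4: (4,1)S 3/4 satisfied · (4,2)S 6/7 satisfied · (4,3)S 6/8 satisfied · (4,4)N 2/7 not
Row 5: (5,1)N 0/3 not · (5,2)S 4/5 satisfied · (5,3)S 4/5 satisfied · (5,4)S 3/4 satisfied · (5,5)S 1/2 not
Unsatisfied: (1,3), (2,3), (3,3), (3,4), (4,4), (5,1), (5,5) — 7 in total.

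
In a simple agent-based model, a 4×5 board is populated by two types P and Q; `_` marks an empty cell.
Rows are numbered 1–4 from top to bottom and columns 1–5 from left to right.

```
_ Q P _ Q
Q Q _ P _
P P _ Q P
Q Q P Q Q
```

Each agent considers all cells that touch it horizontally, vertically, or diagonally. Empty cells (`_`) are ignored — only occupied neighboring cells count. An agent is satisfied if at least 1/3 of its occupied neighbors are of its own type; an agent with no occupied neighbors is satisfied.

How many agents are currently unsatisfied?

5

(1,2)Q 2/3 ✓
(1,3)P 1/3 ✓
(1,5)Q 0/1 ✗
(2,1)Q 2/4 ✓
(2,2)Q 2/5 ✓
(2,4)P 2/4 ✓
(3,1)P 1/5 ✗
(3,2)P 2/6 ✓
(3,4)Q 2/5 ✓
(3,5)P 1/4 ✗
(4,1)Q 1/3 ✓
(4,2)Q 1/4 ✗
(4,3)P 1/4 ✗
(4,4)Q 2/4 ✓
(4,5)Q 2/3 ✓
Unsatisfied: (1,5), (3,1), (3,5), (4,2), (4,3) — 5 in total.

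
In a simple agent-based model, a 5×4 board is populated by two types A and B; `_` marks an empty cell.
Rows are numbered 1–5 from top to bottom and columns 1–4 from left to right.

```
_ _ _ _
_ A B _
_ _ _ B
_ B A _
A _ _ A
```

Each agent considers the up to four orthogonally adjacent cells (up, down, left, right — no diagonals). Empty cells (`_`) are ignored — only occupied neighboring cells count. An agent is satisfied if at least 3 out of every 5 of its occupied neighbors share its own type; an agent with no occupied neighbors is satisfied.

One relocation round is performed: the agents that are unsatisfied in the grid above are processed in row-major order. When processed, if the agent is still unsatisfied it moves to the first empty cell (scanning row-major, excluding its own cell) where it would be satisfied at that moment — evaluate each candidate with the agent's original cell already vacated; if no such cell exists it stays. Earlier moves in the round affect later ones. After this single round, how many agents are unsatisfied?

Initially unsatisfied (in order): (2,2), (2,3), (4,2), (4,3).
  (2,2) → (1,1).
  (2,3): now satisfied by earlier moves; stays.
  (4,2) → (1,3).
  (4,3): now satisfied by earlier moves; stays.
Resulting grid:
A _ B _
_ _ B _
_ _ _ B
_ _ A _
A _ _ A
All satisfied now.

0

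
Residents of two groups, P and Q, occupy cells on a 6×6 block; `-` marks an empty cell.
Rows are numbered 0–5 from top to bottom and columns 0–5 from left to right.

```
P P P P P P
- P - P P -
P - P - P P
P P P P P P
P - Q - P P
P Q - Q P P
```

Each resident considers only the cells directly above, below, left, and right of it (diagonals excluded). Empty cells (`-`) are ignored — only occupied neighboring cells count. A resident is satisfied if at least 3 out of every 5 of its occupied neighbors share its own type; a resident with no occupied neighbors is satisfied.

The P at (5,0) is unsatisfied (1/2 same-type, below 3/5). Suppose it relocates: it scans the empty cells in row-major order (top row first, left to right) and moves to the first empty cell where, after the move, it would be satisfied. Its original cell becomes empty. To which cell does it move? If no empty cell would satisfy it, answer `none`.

Vacating (5,0). Empty cells in order:
  (1,0): 3/3 same-type → satisfied — stop here.

(1,0)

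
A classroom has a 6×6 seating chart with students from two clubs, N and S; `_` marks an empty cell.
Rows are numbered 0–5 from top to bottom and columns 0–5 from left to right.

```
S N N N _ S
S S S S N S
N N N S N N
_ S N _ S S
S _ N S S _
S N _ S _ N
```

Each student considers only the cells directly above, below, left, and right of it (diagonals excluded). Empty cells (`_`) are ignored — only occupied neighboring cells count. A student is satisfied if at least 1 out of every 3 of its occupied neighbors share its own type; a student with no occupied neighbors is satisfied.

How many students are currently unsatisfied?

2

(0,0)S 1/2 satisfied
(0,1)N 1/3 satisfied
(0,2)N 2/3 satisfied
(0,3)N 1/2 satisfied
(0,5)S 1/1 satisfied
(1,0)S 2/3 satisfied
(1,1)S 2/4 satisfied
(1,2)S 2/4 satisfied
(1,3)S 2/4 satisfied
(1,4)N 1/3 satisfied
(1,5)S 1/3 satisfied
(2,0)N 1/2 satisfied
(2,1)N 2/4 satisfied
(2,2)N 2/4 satisfied
(2,3)S 1/3 satisfied
(2,4)N 2/4 satisfied
(2,5)N 1/3 satisfied
(3,1)S 0/2 not
(3,2)N 2/3 satisfied
(3,4)S 2/3 satisfied
(3,5)S 1/2 satisfied
(4,0)S 1/1 satisfied
(4,2)N 1/2 satisfied
(4,3)S 2/3 satisfied
(4,4)S 2/2 satisfied
(5,0)S 1/2 satisfied
(5,1)N 0/1 not
(5,3)S 1/1 satisfied
(5,5)N 0/0 satisfied
Unsatisfied: (3,1), (5,1) — 2 in total.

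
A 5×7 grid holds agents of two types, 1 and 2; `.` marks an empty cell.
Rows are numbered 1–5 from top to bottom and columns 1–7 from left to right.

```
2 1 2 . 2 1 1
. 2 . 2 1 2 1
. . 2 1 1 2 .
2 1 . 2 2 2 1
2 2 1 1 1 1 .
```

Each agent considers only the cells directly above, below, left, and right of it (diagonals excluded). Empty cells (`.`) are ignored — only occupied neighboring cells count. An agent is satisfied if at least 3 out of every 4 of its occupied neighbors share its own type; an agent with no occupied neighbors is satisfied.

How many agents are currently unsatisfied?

25

Row 1: (1,1)2 0/1 ✗ · (1,2)1 0/3 ✗ · (1,3)2 0/1 ✗ · (1,5)2 0/2 ✗ · (1,6)1 1/3 ✗ · (1,7)1 2/2 ✓
Row 2: (2,2)2 0/1 ✗ · (2,4)2 0/2 ✗ · (2,5)1 1/4 ✗ · (2,6)2 1/4 ✗ · (2,7)1 1/2 ✗
Row 3: (3,3)2 0/1 ✗ · (3,4)1 1/4 ✗ · (3,5)1 2/4 ✗ · (3,6)2 2/3 ✗
Row 4: (4,1)2 1/2 ✗ · (4,2)1 0/2 ✗ · (4,4)2 1/3 ✗ · (4,5)2 2/4 ✗ · (4,6)2 2/4 ✗ · (4,7)1 0/1 ✗
Row 5: (5,1)2 2/2 ✓ · (5,2)2 1/3 ✗ · (5,3)1 1/2 ✗ · (5,4)1 2/3 ✗ · (5,5)1 2/3 ✗ · (5,6)1 1/2 ✗
Unsatisfied: (1,1), (1,2), (1,3), (1,5), (1,6), (2,2), (2,4), (2,5), (2,6), (2,7), (3,3), (3,4), (3,5), (3,6), (4,1), (4,2), (4,4), (4,5), (4,6), (4,7), (5,2), (5,3), (5,4), (5,5), (5,6) — 25 in total.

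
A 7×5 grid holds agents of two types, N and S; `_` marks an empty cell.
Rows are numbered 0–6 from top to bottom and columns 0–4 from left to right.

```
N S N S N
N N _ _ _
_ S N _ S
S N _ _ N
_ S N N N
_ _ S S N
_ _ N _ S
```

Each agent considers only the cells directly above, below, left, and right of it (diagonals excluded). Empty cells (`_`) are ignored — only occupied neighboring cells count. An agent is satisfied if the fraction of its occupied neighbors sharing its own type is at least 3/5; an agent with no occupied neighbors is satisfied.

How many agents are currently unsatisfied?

(0,0)N 1/2 ✗
(0,1)S 0/3 ✗
(0,2)N 0/2 ✗
(0,3)S 0/2 ✗
(0,4)N 0/1 ✗
(1,0)N 2/2 ✓
(1,1)N 1/3 ✗
(2,1)S 0/3 ✗
(2,2)N 0/1 ✗
(2,4)S 0/1 ✗
(3,0)S 0/1 ✗
(3,1)N 0/3 ✗
(3,4)N 1/2 ✗
(4,1)S 0/2 ✗
(4,2)N 1/3 ✗
(4,3)N 2/3 ✓
(4,4)N 3/3 ✓
(5,2)S 1/3 ✗
(5,3)S 1/3 ✗
(5,4)N 1/3 ✗
(6,2)N 0/1 ✗
(6,4)S 0/1 ✗
Unsatisfied: (0,0), (0,1), (0,2), (0,3), (0,4), (1,1), (2,1), (2,2), (2,4), (3,0), (3,1), (3,4), (4,1), (4,2), (5,2), (5,3), (5,4), (6,2), (6,4) — 19 in total.

19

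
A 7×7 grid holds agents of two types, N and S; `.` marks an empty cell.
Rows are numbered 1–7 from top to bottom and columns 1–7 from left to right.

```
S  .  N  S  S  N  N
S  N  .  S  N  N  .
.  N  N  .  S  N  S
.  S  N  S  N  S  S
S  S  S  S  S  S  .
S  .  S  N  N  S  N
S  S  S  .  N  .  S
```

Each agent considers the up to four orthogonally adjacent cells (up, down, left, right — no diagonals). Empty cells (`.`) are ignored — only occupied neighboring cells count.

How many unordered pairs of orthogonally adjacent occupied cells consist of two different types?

23

Scan each occupied cell's neighbors to the right and below so each pair is counted once.
Row 1: S(1,1)–S(2,1)= N(1,3)–S(1,4)≠ S(1,4)–S(1,5)= S(1,4)–S(2,4)= S(1,5)–N(1,6)≠ S(1,5)–N(2,5)≠ N(1,6)–N(1,7)= N(1,6)–N(2,6)=  → 3/8 unlike.
Row 2: S(2,1)–N(2,2)≠ N(2,2)–N(3,2)= S(2,4)–N(2,5)≠ N(2,5)–N(2,6)= N(2,5)–S(3,5)≠ N(2,6)–N(3,6)=  → 3/6 unlike.
Row 3: N(3,2)–N(3,3)= N(3,2)–S(4,2)≠ N(3,3)–N(4,3)= S(3,5)–N(3,6)≠ S(3,5)–N(4,5)≠ N(3,6)–S(3,7)≠ N(3,6)–S(4,6)≠ S(3,7)–S(4,7)=  → 5/8 unlike.
Row 4: S(4,2)–N(4,3)≠ S(4,2)–S(5,2)= N(4,3)–S(4,4)≠ N(4,3)–S(5,3)≠ S(4,4)–N(4,5)≠ S(4,4)–S(5,4)= N(4,5)–S(4,6)≠ N(4,5)–S(5,5)≠ S(4,6)–S(4,7)= S(4,6)–S(5,6)=  → 6/10 unlike.
Row 5: S(5,1)–S(5,2)= S(5,1)–S(6,1)= S(5,2)–S(5,3)= S(5,3)–S(5,4)= S(5,3)–S(6,3)= S(5,4)–S(5,5)= S(5,4)–N(6,4)≠ S(5,5)–S(5,6)= S(5,5)–N(6,5)≠ S(5,6)–S(6,6)=  → 2/10 unlike.
Row 6: S(6,1)–S(7,1)= S(6,3)–N(6,4)≠ S(6,3)–S(7,3)= N(6,4)–N(6,5)= N(6,5)–S(6,6)≠ N(6,5)–N(7,5)= S(6,6)–N(6,7)≠ N(6,7)–S(7,7)≠  → 4/8 unlike.
Row 7: S(7,1)–S(7,2)= S(7,2)–S(7,3)=  → 0/2 unlike.
Total adjacent occupied pairs: 52; unlike-type pairs: 23.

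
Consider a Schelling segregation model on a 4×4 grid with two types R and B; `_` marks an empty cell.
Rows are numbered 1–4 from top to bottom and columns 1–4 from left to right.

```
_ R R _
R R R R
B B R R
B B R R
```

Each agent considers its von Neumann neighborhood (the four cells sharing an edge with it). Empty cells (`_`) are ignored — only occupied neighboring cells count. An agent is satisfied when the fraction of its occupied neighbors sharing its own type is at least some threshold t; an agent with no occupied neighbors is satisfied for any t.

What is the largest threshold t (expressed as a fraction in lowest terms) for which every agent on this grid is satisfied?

1/2

Row 1: (1,2)R 2/2 · (1,3)R 2/2
Row 2: (2,1)R 1/2 · (2,2)R 3/4 · (2,3)R 4/4 · (2,4)R 2/2
Row 3: (3,1)B 2/3 · (3,2)B 2/4 · (3,3)R 3/4 · (3,4)R 3/3
Row 4: (4,1)B 2/2 · (4,2)B 2/3 · (4,3)R 2/3 · (4,4)R 2/2
The smallest same-type fraction is 1/2 at (2,1), which reduces to 1/2. Any threshold above that leaves this agent unsatisfied.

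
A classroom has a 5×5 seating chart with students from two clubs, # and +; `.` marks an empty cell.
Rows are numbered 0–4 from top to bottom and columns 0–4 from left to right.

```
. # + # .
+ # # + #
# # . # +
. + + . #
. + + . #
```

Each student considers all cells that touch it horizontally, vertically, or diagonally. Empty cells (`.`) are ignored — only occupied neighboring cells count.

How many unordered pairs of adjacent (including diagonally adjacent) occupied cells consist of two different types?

19

Scan each occupied cell's neighbors to the right and below (and the two forward diagonals) so each pair is counted once.
Row 0: #(0,1)–+(0,2)≠ #(0,1)–#(1,1)= #(0,1)–#(1,2)= #(0,1)–+(1,0)≠ +(0,2)–#(0,3)≠ +(0,2)–#(1,2)≠ +(0,2)–+(1,3)= +(0,2)–#(1,1)≠ #(0,3)–+(1,3)≠ #(0,3)–#(1,4)= #(0,3)–#(1,2)=  → 6/11 unlike.
Row 1: +(1,0)–#(1,1)≠ +(1,0)–#(2,0)≠ +(1,0)–#(2,1)≠ #(1,1)–#(1,2)= #(1,1)–#(2,1)= #(1,1)–#(2,0)= #(1,2)–+(1,3)≠ #(1,2)–#(2,3)= #(1,2)–#(2,1)= +(1,3)–#(1,4)≠ +(1,3)–#(2,3)≠ +(1,3)–+(2,4)= #(1,4)–+(2,4)≠ #(1,4)–#(2,3)=  → 7/14 unlike.
Row 2: #(2,0)–#(2,1)= #(2,0)–+(3,1)≠ #(2,1)–+(3,1)≠ #(2,1)–+(3,2)≠ #(2,3)–+(2,4)≠ #(2,3)–#(3,4)= #(2,3)–+(3,2)≠ +(2,4)–#(3,4)≠  → 6/8 unlike.
Row 3: +(3,1)–+(3,2)= +(3,1)–+(4,1)= +(3,1)–+(4,2)= +(3,2)–+(4,2)= +(3,2)–+(4,1)= #(3,4)–#(4,4)=  → 0/6 unlike.
Row 4: +(4,1)–+(4,2)=  → 0/1 unlike.
Total adjacent occupied pairs: 40; unlike-type pairs: 19.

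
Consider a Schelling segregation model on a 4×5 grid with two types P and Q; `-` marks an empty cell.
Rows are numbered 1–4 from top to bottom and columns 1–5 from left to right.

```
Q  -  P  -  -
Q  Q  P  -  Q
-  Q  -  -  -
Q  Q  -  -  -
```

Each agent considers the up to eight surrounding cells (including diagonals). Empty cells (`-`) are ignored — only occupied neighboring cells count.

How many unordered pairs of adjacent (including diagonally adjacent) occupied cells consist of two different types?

Scan each occupied cell's neighbors to the right and below (and the two forward diagonals) so each pair is counted once.
From row 1: 1 unlike of 4 pairs (running 1/4).
From row 2: 2 unlike of 5 pairs (running 3/9).
From row 3: 0 unlike of 2 pairs (running 3/11).
From row 4: 0 unlike of 1 pairs (running 3/12).
Total adjacent occupied pairs: 12; unlike-type pairs: 3.

3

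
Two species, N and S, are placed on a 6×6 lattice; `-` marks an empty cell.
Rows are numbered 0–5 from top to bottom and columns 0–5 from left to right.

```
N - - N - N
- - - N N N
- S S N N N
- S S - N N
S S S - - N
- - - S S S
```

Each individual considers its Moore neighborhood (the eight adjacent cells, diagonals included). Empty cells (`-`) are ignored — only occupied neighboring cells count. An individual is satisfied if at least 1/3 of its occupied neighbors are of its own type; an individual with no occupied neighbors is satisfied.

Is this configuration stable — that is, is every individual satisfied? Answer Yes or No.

(0,0)N 0/0 satisfied
(0,3)N 2/2 satisfied
(0,5)N 2/2 satisfied
(1,3)N 4/5 satisfied
(1,4)N 7/7 satisfied
(1,5)N 4/4 satisfied
(2,1)S 3/3 satisfied
(2,2)S 3/5 satisfied
(2,3)N 4/6 satisfied
(2,4)N 7/7 satisfied
(2,5)N 5/5 satisfied
(3,1)S 6/6 satisfied
(3,2)S 5/6 satisfied
(3,4)N 5/5 satisfied
(3,5)N 4/4 satisfied
(4,0)S 2/2 satisfied
(4,1)S 4/4 satisfied
(4,2)S 4/4 satisfied
(4,5)N 2/4 satisfied
(5,3)S 2/2 satisfied
(5,4)S 2/3 satisfied
(5,5)S 1/2 satisfied
All meet the threshold, so the configuration is stable.

Yes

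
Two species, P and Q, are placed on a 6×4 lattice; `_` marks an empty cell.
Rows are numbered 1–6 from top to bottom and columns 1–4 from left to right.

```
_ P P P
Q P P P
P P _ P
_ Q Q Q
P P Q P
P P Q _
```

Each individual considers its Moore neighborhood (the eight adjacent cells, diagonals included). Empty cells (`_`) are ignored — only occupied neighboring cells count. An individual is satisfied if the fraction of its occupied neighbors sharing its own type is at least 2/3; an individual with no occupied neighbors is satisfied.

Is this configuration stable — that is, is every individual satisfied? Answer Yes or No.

No

(1,2)P 3/4 ✓
(1,3)P 5/5 ✓
(1,4)P 3/3 ✓
(2,1)Q 0/4 ✗
(2,2)P 5/6 ✓
(2,3)P 7/7 ✓
(2,4)P 4/4 ✓
(3,1)P 2/4 ✗
(3,2)P 3/6 ✗
(3,4)P 2/4 ✗
(4,2)Q 2/6 ✗
(4,3)Q 3/7 ✗
(4,4)Q 2/4 ✗
(5,1)P 3/4 ✓
(5,2)P 3/7 ✗
(5,3)Q 4/7 ✗
(5,4)P 0/4 ✗
(6,1)P 3/3 ✓
(6,2)P 3/5 ✗
(6,3)Q 1/4 ✗
For instance (2,1) has only 0/4 same-type neighbors, below 2/3.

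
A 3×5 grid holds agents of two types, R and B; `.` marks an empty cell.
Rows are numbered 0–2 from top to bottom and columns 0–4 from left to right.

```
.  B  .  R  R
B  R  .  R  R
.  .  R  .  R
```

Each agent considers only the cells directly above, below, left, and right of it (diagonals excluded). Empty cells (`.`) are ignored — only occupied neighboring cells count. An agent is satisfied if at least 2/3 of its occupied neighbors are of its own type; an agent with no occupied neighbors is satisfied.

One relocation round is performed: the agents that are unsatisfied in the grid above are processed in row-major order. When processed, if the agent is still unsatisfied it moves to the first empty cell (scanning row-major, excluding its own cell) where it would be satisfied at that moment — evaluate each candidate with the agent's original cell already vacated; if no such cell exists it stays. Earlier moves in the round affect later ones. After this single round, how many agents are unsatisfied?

0

Initially unsatisfied (in order): (0,1), (1,0), (1,1).
  (0,1) → (0,0).
  (1,0) → (2,0).
  (1,1): now satisfied by earlier moves; stays.
Resulting grid:
B . . R R
. R . R R
B . R . R
All satisfied now.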